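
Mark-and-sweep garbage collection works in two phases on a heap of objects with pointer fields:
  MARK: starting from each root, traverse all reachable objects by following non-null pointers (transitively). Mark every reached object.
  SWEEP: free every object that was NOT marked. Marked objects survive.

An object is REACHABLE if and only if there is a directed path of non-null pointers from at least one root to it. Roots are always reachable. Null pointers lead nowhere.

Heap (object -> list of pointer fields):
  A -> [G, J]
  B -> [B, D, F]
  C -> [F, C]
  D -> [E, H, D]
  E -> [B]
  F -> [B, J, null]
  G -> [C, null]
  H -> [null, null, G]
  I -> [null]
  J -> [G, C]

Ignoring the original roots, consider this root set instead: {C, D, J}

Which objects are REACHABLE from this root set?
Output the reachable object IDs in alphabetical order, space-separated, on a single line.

Answer: B C D E F G H J

Derivation:
Roots: C D J
Mark C: refs=F C, marked=C
Mark D: refs=E H D, marked=C D
Mark J: refs=G C, marked=C D J
Mark F: refs=B J null, marked=C D F J
Mark E: refs=B, marked=C D E F J
Mark H: refs=null null G, marked=C D E F H J
Mark G: refs=C null, marked=C D E F G H J
Mark B: refs=B D F, marked=B C D E F G H J
Unmarked (collected): A I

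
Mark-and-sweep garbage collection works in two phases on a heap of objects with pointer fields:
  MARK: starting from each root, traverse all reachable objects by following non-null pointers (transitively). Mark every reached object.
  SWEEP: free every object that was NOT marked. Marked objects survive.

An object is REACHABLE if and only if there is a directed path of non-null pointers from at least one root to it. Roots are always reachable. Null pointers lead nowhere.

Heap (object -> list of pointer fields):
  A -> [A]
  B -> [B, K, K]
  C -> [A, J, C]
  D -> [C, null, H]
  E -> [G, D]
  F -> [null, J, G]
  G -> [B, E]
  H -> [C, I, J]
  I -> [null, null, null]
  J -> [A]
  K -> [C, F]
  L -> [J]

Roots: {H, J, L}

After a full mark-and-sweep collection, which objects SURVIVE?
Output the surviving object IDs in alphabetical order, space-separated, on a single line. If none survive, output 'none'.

Answer: A C H I J L

Derivation:
Roots: H J L
Mark H: refs=C I J, marked=H
Mark J: refs=A, marked=H J
Mark L: refs=J, marked=H J L
Mark C: refs=A J C, marked=C H J L
Mark I: refs=null null null, marked=C H I J L
Mark A: refs=A, marked=A C H I J L
Unmarked (collected): B D E F G K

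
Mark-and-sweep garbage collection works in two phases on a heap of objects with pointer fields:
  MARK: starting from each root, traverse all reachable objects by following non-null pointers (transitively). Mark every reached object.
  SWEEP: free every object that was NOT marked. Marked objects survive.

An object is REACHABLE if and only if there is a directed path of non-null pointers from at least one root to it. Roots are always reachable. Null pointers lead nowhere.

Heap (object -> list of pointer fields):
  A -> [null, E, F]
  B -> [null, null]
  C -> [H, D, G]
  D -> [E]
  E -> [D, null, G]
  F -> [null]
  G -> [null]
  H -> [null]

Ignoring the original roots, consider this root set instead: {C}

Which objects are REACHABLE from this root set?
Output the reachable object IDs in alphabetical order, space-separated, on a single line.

Answer: C D E G H

Derivation:
Roots: C
Mark C: refs=H D G, marked=C
Mark H: refs=null, marked=C H
Mark D: refs=E, marked=C D H
Mark G: refs=null, marked=C D G H
Mark E: refs=D null G, marked=C D E G H
Unmarked (collected): A B F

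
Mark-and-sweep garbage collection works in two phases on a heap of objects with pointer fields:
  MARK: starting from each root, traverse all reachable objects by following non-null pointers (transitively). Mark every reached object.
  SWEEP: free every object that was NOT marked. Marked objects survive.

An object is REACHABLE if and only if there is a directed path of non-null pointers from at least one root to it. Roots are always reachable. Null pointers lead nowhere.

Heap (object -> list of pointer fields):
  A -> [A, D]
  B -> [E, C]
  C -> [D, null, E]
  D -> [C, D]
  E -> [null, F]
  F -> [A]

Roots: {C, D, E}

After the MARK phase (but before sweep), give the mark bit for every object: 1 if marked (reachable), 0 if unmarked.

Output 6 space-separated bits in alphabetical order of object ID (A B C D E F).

Answer: 1 0 1 1 1 1

Derivation:
Roots: C D E
Mark C: refs=D null E, marked=C
Mark D: refs=C D, marked=C D
Mark E: refs=null F, marked=C D E
Mark F: refs=A, marked=C D E F
Mark A: refs=A D, marked=A C D E F
Unmarked (collected): B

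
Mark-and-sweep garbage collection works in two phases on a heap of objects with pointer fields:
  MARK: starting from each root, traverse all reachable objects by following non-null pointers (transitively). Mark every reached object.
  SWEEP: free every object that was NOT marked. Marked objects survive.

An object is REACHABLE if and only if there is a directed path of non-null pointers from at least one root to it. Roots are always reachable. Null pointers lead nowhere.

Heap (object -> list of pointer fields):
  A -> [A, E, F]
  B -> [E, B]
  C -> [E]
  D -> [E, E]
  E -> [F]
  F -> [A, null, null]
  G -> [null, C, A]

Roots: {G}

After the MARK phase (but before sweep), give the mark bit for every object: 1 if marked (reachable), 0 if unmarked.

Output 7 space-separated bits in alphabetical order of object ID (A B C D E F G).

Roots: G
Mark G: refs=null C A, marked=G
Mark C: refs=E, marked=C G
Mark A: refs=A E F, marked=A C G
Mark E: refs=F, marked=A C E G
Mark F: refs=A null null, marked=A C E F G
Unmarked (collected): B D

Answer: 1 0 1 0 1 1 1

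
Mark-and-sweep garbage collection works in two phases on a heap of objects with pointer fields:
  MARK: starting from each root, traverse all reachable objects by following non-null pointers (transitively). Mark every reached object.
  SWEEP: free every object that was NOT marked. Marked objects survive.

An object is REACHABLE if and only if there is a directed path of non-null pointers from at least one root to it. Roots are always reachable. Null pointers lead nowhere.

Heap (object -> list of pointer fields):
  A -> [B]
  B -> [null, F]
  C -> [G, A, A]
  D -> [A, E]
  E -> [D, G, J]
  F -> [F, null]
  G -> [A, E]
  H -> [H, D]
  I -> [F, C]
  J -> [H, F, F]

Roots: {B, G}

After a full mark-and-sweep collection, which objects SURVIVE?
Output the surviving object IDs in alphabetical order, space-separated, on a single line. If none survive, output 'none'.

Answer: A B D E F G H J

Derivation:
Roots: B G
Mark B: refs=null F, marked=B
Mark G: refs=A E, marked=B G
Mark F: refs=F null, marked=B F G
Mark A: refs=B, marked=A B F G
Mark E: refs=D G J, marked=A B E F G
Mark D: refs=A E, marked=A B D E F G
Mark J: refs=H F F, marked=A B D E F G J
Mark H: refs=H D, marked=A B D E F G H J
Unmarked (collected): C I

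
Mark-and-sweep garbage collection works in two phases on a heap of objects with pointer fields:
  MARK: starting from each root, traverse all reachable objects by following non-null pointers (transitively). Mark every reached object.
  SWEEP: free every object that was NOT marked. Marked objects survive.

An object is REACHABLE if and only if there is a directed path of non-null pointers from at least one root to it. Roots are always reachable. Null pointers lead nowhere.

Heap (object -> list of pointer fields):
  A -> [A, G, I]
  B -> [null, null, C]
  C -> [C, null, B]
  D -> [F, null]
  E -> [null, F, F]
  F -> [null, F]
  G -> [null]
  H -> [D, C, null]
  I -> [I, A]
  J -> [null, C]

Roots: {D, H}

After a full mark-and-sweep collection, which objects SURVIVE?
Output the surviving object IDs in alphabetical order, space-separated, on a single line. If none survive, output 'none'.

Answer: B C D F H

Derivation:
Roots: D H
Mark D: refs=F null, marked=D
Mark H: refs=D C null, marked=D H
Mark F: refs=null F, marked=D F H
Mark C: refs=C null B, marked=C D F H
Mark B: refs=null null C, marked=B C D F H
Unmarked (collected): A E G I J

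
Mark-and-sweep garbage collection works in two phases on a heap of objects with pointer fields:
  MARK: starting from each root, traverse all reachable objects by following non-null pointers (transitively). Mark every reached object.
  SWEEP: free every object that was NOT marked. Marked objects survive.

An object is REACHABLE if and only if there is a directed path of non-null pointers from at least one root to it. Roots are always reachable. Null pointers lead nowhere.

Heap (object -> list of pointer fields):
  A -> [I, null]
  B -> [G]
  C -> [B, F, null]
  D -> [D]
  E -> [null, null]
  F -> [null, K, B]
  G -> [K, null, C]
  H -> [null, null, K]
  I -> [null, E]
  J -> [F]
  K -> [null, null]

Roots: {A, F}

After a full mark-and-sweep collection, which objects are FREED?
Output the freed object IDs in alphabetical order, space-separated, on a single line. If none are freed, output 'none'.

Answer: D H J

Derivation:
Roots: A F
Mark A: refs=I null, marked=A
Mark F: refs=null K B, marked=A F
Mark I: refs=null E, marked=A F I
Mark K: refs=null null, marked=A F I K
Mark B: refs=G, marked=A B F I K
Mark E: refs=null null, marked=A B E F I K
Mark G: refs=K null C, marked=A B E F G I K
Mark C: refs=B F null, marked=A B C E F G I K
Unmarked (collected): D H J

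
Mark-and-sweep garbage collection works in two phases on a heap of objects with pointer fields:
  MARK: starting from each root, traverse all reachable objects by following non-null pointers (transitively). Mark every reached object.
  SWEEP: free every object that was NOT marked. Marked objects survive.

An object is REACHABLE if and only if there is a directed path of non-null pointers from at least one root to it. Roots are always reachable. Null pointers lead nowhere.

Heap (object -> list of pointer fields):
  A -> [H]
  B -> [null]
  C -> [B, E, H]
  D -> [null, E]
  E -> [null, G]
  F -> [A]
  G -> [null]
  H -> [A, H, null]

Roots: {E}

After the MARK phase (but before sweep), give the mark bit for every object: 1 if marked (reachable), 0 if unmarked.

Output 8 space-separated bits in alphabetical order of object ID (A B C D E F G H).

Roots: E
Mark E: refs=null G, marked=E
Mark G: refs=null, marked=E G
Unmarked (collected): A B C D F H

Answer: 0 0 0 0 1 0 1 0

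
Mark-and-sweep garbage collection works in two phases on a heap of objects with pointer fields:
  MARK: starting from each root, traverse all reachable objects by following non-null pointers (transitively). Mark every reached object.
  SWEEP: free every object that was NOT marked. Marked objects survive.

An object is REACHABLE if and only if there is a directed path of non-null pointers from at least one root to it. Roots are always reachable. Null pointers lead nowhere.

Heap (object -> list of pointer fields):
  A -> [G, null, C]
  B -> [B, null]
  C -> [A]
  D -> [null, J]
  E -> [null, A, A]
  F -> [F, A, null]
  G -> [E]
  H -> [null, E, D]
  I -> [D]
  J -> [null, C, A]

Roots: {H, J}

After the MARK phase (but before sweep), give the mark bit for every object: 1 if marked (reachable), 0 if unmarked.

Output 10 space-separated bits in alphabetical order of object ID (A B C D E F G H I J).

Answer: 1 0 1 1 1 0 1 1 0 1

Derivation:
Roots: H J
Mark H: refs=null E D, marked=H
Mark J: refs=null C A, marked=H J
Mark E: refs=null A A, marked=E H J
Mark D: refs=null J, marked=D E H J
Mark C: refs=A, marked=C D E H J
Mark A: refs=G null C, marked=A C D E H J
Mark G: refs=E, marked=A C D E G H J
Unmarked (collected): B F I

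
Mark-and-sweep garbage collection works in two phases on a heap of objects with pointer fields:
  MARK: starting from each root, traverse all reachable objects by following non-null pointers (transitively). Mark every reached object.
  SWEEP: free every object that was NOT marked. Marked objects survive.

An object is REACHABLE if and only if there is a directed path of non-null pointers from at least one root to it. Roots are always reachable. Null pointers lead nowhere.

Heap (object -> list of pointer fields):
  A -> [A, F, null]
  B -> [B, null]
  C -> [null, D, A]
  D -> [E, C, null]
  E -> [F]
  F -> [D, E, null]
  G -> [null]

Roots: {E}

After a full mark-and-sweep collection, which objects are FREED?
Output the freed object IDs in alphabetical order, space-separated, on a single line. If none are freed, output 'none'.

Answer: B G

Derivation:
Roots: E
Mark E: refs=F, marked=E
Mark F: refs=D E null, marked=E F
Mark D: refs=E C null, marked=D E F
Mark C: refs=null D A, marked=C D E F
Mark A: refs=A F null, marked=A C D E F
Unmarked (collected): B G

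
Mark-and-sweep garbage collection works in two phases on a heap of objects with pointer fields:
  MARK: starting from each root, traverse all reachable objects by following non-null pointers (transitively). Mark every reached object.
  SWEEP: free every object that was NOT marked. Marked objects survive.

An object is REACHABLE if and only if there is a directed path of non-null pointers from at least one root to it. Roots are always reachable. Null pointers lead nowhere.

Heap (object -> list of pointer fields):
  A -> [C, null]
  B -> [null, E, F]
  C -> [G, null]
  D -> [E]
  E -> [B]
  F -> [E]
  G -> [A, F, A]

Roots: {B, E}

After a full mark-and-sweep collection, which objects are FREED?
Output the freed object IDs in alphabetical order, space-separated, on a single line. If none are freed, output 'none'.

Answer: A C D G

Derivation:
Roots: B E
Mark B: refs=null E F, marked=B
Mark E: refs=B, marked=B E
Mark F: refs=E, marked=B E F
Unmarked (collected): A C D G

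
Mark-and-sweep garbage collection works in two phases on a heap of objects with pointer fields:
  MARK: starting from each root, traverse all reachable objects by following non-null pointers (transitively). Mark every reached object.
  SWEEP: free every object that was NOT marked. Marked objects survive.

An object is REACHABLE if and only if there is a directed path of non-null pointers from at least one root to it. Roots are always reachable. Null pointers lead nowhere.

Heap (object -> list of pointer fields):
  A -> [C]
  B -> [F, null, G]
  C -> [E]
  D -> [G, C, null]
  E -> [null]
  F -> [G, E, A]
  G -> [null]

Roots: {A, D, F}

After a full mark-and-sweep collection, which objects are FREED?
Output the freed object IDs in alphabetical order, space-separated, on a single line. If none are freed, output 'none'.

Answer: B

Derivation:
Roots: A D F
Mark A: refs=C, marked=A
Mark D: refs=G C null, marked=A D
Mark F: refs=G E A, marked=A D F
Mark C: refs=E, marked=A C D F
Mark G: refs=null, marked=A C D F G
Mark E: refs=null, marked=A C D E F G
Unmarked (collected): B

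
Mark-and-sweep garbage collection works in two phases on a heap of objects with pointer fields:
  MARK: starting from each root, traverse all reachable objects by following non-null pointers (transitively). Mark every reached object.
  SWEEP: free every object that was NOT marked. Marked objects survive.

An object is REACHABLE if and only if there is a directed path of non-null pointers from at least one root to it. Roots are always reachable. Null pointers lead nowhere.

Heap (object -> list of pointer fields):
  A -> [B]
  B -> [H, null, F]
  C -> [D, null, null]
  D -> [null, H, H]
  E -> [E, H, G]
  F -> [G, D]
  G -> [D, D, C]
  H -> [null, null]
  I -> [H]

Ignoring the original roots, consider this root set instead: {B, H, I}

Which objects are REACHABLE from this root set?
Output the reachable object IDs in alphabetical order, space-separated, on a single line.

Roots: B H I
Mark B: refs=H null F, marked=B
Mark H: refs=null null, marked=B H
Mark I: refs=H, marked=B H I
Mark F: refs=G D, marked=B F H I
Mark G: refs=D D C, marked=B F G H I
Mark D: refs=null H H, marked=B D F G H I
Mark C: refs=D null null, marked=B C D F G H I
Unmarked (collected): A E

Answer: B C D F G H I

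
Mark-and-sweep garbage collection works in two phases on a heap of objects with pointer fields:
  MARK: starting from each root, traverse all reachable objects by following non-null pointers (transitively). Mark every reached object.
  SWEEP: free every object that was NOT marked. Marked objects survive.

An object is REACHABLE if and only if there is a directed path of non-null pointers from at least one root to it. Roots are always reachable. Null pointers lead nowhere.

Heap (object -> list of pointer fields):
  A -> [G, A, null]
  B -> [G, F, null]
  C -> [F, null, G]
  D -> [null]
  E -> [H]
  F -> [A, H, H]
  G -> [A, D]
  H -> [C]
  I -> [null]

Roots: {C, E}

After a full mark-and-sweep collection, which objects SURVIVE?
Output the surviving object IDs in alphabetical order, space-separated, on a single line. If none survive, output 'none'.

Answer: A C D E F G H

Derivation:
Roots: C E
Mark C: refs=F null G, marked=C
Mark E: refs=H, marked=C E
Mark F: refs=A H H, marked=C E F
Mark G: refs=A D, marked=C E F G
Mark H: refs=C, marked=C E F G H
Mark A: refs=G A null, marked=A C E F G H
Mark D: refs=null, marked=A C D E F G H
Unmarked (collected): B I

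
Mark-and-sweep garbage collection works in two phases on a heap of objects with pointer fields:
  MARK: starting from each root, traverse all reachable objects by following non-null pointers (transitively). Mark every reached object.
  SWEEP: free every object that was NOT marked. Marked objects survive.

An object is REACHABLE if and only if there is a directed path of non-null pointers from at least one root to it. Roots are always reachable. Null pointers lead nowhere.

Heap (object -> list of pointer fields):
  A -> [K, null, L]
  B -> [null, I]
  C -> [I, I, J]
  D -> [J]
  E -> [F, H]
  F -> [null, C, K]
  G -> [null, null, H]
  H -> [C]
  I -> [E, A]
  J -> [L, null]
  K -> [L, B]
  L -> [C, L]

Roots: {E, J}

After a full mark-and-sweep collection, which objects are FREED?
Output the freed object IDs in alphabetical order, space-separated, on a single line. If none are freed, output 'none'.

Answer: D G

Derivation:
Roots: E J
Mark E: refs=F H, marked=E
Mark J: refs=L null, marked=E J
Mark F: refs=null C K, marked=E F J
Mark H: refs=C, marked=E F H J
Mark L: refs=C L, marked=E F H J L
Mark C: refs=I I J, marked=C E F H J L
Mark K: refs=L B, marked=C E F H J K L
Mark I: refs=E A, marked=C E F H I J K L
Mark B: refs=null I, marked=B C E F H I J K L
Mark A: refs=K null L, marked=A B C E F H I J K L
Unmarked (collected): D G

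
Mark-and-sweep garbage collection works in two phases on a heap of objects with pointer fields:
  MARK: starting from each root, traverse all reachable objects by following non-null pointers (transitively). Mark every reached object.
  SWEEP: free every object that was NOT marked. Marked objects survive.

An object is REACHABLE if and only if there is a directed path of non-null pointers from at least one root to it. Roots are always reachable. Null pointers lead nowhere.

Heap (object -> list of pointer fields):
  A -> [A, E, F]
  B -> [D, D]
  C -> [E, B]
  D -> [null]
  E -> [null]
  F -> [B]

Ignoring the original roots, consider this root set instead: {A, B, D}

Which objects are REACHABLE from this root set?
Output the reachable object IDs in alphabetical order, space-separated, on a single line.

Roots: A B D
Mark A: refs=A E F, marked=A
Mark B: refs=D D, marked=A B
Mark D: refs=null, marked=A B D
Mark E: refs=null, marked=A B D E
Mark F: refs=B, marked=A B D E F
Unmarked (collected): C

Answer: A B D E F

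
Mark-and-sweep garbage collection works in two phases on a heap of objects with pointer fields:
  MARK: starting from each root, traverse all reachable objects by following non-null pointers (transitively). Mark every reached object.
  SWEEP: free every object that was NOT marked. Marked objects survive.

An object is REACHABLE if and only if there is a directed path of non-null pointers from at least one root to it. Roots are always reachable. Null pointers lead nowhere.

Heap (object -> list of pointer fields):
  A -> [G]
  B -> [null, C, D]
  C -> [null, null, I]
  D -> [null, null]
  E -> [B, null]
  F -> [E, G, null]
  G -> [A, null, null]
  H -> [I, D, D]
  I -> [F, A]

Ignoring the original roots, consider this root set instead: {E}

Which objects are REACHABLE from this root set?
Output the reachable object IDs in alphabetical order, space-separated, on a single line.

Answer: A B C D E F G I

Derivation:
Roots: E
Mark E: refs=B null, marked=E
Mark B: refs=null C D, marked=B E
Mark C: refs=null null I, marked=B C E
Mark D: refs=null null, marked=B C D E
Mark I: refs=F A, marked=B C D E I
Mark F: refs=E G null, marked=B C D E F I
Mark A: refs=G, marked=A B C D E F I
Mark G: refs=A null null, marked=A B C D E F G I
Unmarked (collected): H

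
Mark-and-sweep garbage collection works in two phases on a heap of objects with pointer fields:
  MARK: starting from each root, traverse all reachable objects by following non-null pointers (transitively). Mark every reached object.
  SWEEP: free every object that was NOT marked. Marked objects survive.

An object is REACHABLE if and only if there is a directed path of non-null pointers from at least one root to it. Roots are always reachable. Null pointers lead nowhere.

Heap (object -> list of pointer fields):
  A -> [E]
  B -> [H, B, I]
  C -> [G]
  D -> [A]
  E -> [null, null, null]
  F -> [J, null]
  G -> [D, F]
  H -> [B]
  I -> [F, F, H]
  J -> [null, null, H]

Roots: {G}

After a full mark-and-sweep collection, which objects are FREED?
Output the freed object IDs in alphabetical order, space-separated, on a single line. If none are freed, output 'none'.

Answer: C

Derivation:
Roots: G
Mark G: refs=D F, marked=G
Mark D: refs=A, marked=D G
Mark F: refs=J null, marked=D F G
Mark A: refs=E, marked=A D F G
Mark J: refs=null null H, marked=A D F G J
Mark E: refs=null null null, marked=A D E F G J
Mark H: refs=B, marked=A D E F G H J
Mark B: refs=H B I, marked=A B D E F G H J
Mark I: refs=F F H, marked=A B D E F G H I J
Unmarked (collected): C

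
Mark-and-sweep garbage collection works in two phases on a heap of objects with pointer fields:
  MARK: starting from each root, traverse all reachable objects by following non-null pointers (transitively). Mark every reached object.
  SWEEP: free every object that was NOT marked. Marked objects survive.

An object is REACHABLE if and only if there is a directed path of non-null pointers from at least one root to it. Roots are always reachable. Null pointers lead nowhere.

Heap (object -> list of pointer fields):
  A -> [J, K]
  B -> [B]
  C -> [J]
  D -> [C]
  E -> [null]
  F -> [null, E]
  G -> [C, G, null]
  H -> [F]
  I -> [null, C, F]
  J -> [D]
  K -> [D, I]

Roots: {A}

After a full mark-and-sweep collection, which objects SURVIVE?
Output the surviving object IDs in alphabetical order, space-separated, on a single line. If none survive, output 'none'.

Answer: A C D E F I J K

Derivation:
Roots: A
Mark A: refs=J K, marked=A
Mark J: refs=D, marked=A J
Mark K: refs=D I, marked=A J K
Mark D: refs=C, marked=A D J K
Mark I: refs=null C F, marked=A D I J K
Mark C: refs=J, marked=A C D I J K
Mark F: refs=null E, marked=A C D F I J K
Mark E: refs=null, marked=A C D E F I J K
Unmarked (collected): B G H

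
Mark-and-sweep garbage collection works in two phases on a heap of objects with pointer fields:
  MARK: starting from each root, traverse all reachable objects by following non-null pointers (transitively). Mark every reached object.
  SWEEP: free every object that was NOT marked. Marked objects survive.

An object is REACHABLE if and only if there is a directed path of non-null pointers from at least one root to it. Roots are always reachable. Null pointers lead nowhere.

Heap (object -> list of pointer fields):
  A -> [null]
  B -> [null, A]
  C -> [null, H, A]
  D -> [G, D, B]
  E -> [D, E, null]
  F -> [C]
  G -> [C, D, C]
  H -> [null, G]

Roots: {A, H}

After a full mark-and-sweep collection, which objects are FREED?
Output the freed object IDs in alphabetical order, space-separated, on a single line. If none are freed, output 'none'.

Answer: E F

Derivation:
Roots: A H
Mark A: refs=null, marked=A
Mark H: refs=null G, marked=A H
Mark G: refs=C D C, marked=A G H
Mark C: refs=null H A, marked=A C G H
Mark D: refs=G D B, marked=A C D G H
Mark B: refs=null A, marked=A B C D G H
Unmarked (collected): E F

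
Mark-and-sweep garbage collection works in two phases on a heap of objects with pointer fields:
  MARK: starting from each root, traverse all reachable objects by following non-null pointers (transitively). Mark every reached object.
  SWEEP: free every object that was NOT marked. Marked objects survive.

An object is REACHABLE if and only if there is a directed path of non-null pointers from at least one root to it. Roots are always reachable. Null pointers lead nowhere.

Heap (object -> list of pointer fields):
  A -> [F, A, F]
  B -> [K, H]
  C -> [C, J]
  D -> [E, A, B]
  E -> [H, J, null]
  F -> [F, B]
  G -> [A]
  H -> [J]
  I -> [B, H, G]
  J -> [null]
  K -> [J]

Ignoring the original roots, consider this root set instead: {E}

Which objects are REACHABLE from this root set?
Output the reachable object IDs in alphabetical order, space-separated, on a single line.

Answer: E H J

Derivation:
Roots: E
Mark E: refs=H J null, marked=E
Mark H: refs=J, marked=E H
Mark J: refs=null, marked=E H J
Unmarked (collected): A B C D F G I K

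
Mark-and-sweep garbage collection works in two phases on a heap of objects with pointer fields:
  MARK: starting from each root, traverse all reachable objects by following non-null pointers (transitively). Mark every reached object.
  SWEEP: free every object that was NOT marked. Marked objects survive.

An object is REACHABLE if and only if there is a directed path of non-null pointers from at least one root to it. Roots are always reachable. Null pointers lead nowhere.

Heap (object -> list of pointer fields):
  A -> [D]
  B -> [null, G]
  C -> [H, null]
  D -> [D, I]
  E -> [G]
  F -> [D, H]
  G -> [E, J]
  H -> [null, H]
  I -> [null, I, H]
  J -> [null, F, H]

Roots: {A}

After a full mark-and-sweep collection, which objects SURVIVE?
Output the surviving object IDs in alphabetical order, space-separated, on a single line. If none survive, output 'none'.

Answer: A D H I

Derivation:
Roots: A
Mark A: refs=D, marked=A
Mark D: refs=D I, marked=A D
Mark I: refs=null I H, marked=A D I
Mark H: refs=null H, marked=A D H I
Unmarked (collected): B C E F G J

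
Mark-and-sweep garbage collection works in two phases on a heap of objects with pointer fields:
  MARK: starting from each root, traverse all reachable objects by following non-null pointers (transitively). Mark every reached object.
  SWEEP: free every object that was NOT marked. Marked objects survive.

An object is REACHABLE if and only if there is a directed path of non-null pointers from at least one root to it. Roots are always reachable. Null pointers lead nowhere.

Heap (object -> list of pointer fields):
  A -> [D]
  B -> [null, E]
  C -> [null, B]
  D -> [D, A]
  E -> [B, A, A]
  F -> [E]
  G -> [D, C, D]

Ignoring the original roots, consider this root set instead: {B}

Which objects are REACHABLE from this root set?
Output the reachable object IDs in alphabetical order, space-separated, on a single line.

Roots: B
Mark B: refs=null E, marked=B
Mark E: refs=B A A, marked=B E
Mark A: refs=D, marked=A B E
Mark D: refs=D A, marked=A B D E
Unmarked (collected): C F G

Answer: A B D E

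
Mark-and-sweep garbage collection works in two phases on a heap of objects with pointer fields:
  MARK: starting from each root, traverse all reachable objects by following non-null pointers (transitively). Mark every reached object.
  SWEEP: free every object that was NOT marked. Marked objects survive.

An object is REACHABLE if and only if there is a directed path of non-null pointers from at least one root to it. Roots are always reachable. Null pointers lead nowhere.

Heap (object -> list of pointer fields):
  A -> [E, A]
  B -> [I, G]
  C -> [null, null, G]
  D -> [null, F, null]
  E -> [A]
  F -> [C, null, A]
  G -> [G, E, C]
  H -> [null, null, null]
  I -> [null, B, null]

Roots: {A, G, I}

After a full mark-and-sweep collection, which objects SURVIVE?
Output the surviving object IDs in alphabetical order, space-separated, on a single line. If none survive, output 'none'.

Answer: A B C E G I

Derivation:
Roots: A G I
Mark A: refs=E A, marked=A
Mark G: refs=G E C, marked=A G
Mark I: refs=null B null, marked=A G I
Mark E: refs=A, marked=A E G I
Mark C: refs=null null G, marked=A C E G I
Mark B: refs=I G, marked=A B C E G I
Unmarked (collected): D F H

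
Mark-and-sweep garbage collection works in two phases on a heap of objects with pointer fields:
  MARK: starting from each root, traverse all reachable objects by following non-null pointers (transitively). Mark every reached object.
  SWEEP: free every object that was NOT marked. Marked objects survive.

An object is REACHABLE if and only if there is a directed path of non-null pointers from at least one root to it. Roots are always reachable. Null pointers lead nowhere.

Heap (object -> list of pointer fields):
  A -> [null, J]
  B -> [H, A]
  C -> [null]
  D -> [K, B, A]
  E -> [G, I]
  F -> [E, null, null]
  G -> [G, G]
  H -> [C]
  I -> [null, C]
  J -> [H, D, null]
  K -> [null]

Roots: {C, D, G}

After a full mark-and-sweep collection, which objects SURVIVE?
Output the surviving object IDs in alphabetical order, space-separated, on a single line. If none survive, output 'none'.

Answer: A B C D G H J K

Derivation:
Roots: C D G
Mark C: refs=null, marked=C
Mark D: refs=K B A, marked=C D
Mark G: refs=G G, marked=C D G
Mark K: refs=null, marked=C D G K
Mark B: refs=H A, marked=B C D G K
Mark A: refs=null J, marked=A B C D G K
Mark H: refs=C, marked=A B C D G H K
Mark J: refs=H D null, marked=A B C D G H J K
Unmarked (collected): E F I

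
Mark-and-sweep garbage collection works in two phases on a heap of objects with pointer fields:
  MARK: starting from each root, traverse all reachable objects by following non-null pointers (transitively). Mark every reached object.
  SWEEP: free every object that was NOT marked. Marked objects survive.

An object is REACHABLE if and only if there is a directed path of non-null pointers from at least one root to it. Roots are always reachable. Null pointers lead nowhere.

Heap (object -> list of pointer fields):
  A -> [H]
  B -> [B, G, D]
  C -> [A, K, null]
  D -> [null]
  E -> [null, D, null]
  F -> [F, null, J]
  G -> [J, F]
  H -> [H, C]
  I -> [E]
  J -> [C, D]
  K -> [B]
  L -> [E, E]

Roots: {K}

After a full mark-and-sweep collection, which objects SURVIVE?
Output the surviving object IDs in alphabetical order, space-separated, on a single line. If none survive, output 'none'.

Roots: K
Mark K: refs=B, marked=K
Mark B: refs=B G D, marked=B K
Mark G: refs=J F, marked=B G K
Mark D: refs=null, marked=B D G K
Mark J: refs=C D, marked=B D G J K
Mark F: refs=F null J, marked=B D F G J K
Mark C: refs=A K null, marked=B C D F G J K
Mark A: refs=H, marked=A B C D F G J K
Mark H: refs=H C, marked=A B C D F G H J K
Unmarked (collected): E I L

Answer: A B C D F G H J K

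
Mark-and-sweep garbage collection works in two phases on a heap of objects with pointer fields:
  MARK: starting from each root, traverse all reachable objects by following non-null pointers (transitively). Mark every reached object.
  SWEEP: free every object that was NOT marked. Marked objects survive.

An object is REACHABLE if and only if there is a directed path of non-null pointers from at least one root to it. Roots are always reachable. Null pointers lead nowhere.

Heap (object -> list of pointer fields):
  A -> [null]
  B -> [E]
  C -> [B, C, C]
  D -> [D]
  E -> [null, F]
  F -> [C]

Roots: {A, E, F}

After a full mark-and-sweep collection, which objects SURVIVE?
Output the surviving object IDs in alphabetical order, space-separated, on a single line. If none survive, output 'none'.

Roots: A E F
Mark A: refs=null, marked=A
Mark E: refs=null F, marked=A E
Mark F: refs=C, marked=A E F
Mark C: refs=B C C, marked=A C E F
Mark B: refs=E, marked=A B C E F
Unmarked (collected): D

Answer: A B C E F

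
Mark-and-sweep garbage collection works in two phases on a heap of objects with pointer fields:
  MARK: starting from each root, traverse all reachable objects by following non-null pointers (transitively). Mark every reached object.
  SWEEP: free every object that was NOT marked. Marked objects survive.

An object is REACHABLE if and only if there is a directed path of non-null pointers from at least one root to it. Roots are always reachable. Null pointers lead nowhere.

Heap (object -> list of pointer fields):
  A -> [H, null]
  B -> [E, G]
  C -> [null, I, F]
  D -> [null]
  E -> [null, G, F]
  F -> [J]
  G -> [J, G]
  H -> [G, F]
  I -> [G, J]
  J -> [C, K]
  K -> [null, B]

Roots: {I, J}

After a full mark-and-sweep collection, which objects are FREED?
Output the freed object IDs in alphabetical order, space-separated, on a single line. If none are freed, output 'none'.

Answer: A D H

Derivation:
Roots: I J
Mark I: refs=G J, marked=I
Mark J: refs=C K, marked=I J
Mark G: refs=J G, marked=G I J
Mark C: refs=null I F, marked=C G I J
Mark K: refs=null B, marked=C G I J K
Mark F: refs=J, marked=C F G I J K
Mark B: refs=E G, marked=B C F G I J K
Mark E: refs=null G F, marked=B C E F G I J K
Unmarked (collected): A D H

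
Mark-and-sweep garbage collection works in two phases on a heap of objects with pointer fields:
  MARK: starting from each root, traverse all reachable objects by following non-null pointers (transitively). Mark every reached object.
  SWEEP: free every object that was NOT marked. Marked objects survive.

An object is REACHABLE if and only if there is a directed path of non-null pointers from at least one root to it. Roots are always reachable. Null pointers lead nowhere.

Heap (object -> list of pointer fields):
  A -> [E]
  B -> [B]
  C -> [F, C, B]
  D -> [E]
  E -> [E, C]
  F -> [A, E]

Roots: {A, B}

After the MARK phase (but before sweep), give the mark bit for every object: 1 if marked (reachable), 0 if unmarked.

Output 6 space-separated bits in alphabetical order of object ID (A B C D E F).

Answer: 1 1 1 0 1 1

Derivation:
Roots: A B
Mark A: refs=E, marked=A
Mark B: refs=B, marked=A B
Mark E: refs=E C, marked=A B E
Mark C: refs=F C B, marked=A B C E
Mark F: refs=A E, marked=A B C E F
Unmarked (collected): D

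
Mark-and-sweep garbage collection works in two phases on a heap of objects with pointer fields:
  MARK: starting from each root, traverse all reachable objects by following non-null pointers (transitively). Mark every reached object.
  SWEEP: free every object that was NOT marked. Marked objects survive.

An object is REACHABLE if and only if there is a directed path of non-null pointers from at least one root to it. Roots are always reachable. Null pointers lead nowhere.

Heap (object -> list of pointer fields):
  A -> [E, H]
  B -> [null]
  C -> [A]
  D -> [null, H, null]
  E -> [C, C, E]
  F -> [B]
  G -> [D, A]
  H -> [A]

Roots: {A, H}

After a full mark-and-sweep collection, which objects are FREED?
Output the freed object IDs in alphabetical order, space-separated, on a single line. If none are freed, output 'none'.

Roots: A H
Mark A: refs=E H, marked=A
Mark H: refs=A, marked=A H
Mark E: refs=C C E, marked=A E H
Mark C: refs=A, marked=A C E H
Unmarked (collected): B D F G

Answer: B D F G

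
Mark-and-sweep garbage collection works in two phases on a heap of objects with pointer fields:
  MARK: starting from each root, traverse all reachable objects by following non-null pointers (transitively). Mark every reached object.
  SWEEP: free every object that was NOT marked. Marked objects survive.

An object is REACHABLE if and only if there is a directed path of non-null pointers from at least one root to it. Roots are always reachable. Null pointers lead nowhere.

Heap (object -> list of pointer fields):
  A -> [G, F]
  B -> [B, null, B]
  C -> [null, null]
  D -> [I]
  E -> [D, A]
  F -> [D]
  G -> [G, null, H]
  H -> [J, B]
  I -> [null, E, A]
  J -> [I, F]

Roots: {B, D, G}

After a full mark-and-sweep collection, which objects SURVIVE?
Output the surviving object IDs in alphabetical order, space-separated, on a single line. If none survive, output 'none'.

Roots: B D G
Mark B: refs=B null B, marked=B
Mark D: refs=I, marked=B D
Mark G: refs=G null H, marked=B D G
Mark I: refs=null E A, marked=B D G I
Mark H: refs=J B, marked=B D G H I
Mark E: refs=D A, marked=B D E G H I
Mark A: refs=G F, marked=A B D E G H I
Mark J: refs=I F, marked=A B D E G H I J
Mark F: refs=D, marked=A B D E F G H I J
Unmarked (collected): C

Answer: A B D E F G H I J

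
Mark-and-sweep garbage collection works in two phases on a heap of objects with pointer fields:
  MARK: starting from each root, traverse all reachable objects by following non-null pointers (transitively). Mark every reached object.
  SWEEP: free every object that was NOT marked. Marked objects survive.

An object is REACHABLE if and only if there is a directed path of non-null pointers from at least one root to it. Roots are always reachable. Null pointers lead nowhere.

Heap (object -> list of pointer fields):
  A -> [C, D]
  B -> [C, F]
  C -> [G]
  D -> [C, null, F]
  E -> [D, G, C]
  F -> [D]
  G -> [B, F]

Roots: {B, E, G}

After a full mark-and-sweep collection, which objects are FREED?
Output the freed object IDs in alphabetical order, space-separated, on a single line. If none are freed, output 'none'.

Answer: A

Derivation:
Roots: B E G
Mark B: refs=C F, marked=B
Mark E: refs=D G C, marked=B E
Mark G: refs=B F, marked=B E G
Mark C: refs=G, marked=B C E G
Mark F: refs=D, marked=B C E F G
Mark D: refs=C null F, marked=B C D E F G
Unmarked (collected): A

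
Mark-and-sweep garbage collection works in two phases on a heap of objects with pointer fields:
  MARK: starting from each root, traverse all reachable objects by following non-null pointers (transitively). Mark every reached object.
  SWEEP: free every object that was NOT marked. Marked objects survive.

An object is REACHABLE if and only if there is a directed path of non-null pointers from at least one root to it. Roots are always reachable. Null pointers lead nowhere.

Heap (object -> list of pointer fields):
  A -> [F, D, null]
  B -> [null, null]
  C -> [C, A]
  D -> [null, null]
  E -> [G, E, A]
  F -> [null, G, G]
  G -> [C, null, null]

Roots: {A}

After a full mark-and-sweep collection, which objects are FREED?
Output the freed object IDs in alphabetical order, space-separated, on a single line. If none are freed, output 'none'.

Answer: B E

Derivation:
Roots: A
Mark A: refs=F D null, marked=A
Mark F: refs=null G G, marked=A F
Mark D: refs=null null, marked=A D F
Mark G: refs=C null null, marked=A D F G
Mark C: refs=C A, marked=A C D F G
Unmarked (collected): B E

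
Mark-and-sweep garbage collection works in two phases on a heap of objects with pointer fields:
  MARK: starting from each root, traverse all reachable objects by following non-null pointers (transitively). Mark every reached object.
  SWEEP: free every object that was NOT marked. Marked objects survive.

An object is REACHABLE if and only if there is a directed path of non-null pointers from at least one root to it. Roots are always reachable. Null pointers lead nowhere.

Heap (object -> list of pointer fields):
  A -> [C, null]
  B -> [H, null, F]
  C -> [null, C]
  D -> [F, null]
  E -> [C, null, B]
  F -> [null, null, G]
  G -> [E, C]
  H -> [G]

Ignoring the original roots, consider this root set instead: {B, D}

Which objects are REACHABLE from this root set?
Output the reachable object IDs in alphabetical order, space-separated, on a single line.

Answer: B C D E F G H

Derivation:
Roots: B D
Mark B: refs=H null F, marked=B
Mark D: refs=F null, marked=B D
Mark H: refs=G, marked=B D H
Mark F: refs=null null G, marked=B D F H
Mark G: refs=E C, marked=B D F G H
Mark E: refs=C null B, marked=B D E F G H
Mark C: refs=null C, marked=B C D E F G H
Unmarked (collected): A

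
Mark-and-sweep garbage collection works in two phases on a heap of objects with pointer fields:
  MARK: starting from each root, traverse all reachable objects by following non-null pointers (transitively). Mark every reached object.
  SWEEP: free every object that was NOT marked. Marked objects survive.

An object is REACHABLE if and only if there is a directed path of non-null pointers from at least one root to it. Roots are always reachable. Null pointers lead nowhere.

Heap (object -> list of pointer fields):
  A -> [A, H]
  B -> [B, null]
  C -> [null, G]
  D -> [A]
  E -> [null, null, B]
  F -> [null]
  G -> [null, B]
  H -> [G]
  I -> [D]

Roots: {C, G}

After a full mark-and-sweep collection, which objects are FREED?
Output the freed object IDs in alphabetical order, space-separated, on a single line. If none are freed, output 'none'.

Roots: C G
Mark C: refs=null G, marked=C
Mark G: refs=null B, marked=C G
Mark B: refs=B null, marked=B C G
Unmarked (collected): A D E F H I

Answer: A D E F H I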